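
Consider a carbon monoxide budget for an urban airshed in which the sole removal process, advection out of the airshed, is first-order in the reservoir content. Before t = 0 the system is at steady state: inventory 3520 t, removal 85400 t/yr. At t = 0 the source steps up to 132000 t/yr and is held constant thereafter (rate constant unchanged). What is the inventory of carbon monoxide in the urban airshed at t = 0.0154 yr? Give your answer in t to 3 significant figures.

Residence time τ = M₀/F₀ = 0.04122 yr. The eventual steady state is M_∞ = M₀·(F₁/F₀) = 3520 × 132000/85400 = 5440.7 t.
The anomaly ΔM(t) = M(t) − M_∞ decays as ΔM₀·e^(−t/τ) with ΔM₀ = 3520 − 5440.7 = −1921 t.
At t = 0.0154 yr, e^(−t/τ) = e^(−0.3736) = 0.6882, so ΔM = −1322 t and M = 5440.7 − 1322 = 4118.8 t.

4120 t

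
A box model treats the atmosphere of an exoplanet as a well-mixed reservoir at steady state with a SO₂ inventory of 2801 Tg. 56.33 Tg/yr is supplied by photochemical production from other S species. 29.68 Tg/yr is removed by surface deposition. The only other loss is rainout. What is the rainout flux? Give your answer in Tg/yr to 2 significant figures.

27 Tg/yr

At steady state ΣF_in = ΣF_out.
ΣF_in = 56.330 Tg/yr.
Rainout flux = ΣF_in − (29.68) = 56.330 − 29.68 = 26.65 Tg/yr.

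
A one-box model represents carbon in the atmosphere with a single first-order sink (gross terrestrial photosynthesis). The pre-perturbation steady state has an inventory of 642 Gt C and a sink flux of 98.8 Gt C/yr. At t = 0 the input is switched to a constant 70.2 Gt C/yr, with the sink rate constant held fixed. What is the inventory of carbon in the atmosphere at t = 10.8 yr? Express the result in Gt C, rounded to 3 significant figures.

Residence time τ = M₀/F₀ = 6.498 yr. The eventual steady state is M_∞ = M₀·(F₁/F₀) = 642 × 70.2/98.8 = 456.16 Gt C.
The anomaly ΔM(t) = M(t) − M_∞ decays as ΔM₀·e^(−t/τ) with ΔM₀ = 642 − 456.16 = 185.8 Gt C.
At t = 10.8 yr, e^(−t/τ) = e^(−1.662) = 0.1897, so ΔM = 35.26 Gt C and M = 456.16 + 35.26 = 491.42 Gt C.

491 Gt C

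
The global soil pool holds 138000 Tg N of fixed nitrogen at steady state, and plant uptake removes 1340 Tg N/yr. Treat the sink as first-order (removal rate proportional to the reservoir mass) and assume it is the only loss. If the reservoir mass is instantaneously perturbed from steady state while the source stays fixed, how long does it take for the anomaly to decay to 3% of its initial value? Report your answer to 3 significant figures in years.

361 yr

For a linear reservoir the anomaly decays as exp(−t/τ) with τ = M/F = 138000/1340 = 103.0 yr.
exp(−t/τ) = 0.03 ⇒ t = −τ ln(0.03) = 103.0 × 3.507 = 361.1 yr.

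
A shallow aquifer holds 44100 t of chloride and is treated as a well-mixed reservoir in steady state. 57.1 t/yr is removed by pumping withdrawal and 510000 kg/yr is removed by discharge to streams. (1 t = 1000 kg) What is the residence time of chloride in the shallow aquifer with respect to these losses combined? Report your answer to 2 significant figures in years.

Convert the discharge to streams flux: 510000 kg/yr = 510.0 t/yr.
Total removal = 57.10 + 510.0 = 567.10 t/yr.
τ = M / ΣF_out = 44100 / 567.10 = 77.76 yr.

78 yr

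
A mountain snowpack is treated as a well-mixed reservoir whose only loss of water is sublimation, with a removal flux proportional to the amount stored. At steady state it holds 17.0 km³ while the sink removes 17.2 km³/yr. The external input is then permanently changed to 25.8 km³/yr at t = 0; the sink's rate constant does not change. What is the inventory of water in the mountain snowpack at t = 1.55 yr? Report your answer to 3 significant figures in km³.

23.7 km³

Residence time τ = M₀/F₀ = 0.9884 yr. The eventual steady state is M_∞ = M₀·(F₁/F₀) = 17.0 × 25.8/17.2 = 25.500 km³.
The anomaly ΔM(t) = M(t) − M_∞ decays as ΔM₀·e^(−t/τ) with ΔM₀ = 17.0 − 25.500 = −8.500 km³.
At t = 1.55 yr, e^(−t/τ) = e^(−1.568) = 0.2084, so ΔM = −1.772 km³ and M = 25.500 − 1.772 = 23.728 km³.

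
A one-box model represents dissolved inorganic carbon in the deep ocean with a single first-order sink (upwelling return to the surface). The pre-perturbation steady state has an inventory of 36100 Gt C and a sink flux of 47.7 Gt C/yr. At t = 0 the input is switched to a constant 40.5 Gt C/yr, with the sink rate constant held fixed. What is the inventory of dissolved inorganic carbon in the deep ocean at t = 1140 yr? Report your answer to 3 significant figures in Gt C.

31900 Gt C

The sink rate constant is k = F₀/M₀ = 47.7/36100 = 0.001321 yr⁻¹.
Solving dM/dt = F₁ − kM with M(0) = M₀ gives M(t) = F₁/k + (M₀ − F₁/k)·e^(−kt).
F₁/k = 40.5/0.001321 = 30651 Gt C; kt = 0.001321 × 1140 = 1.506, e^(−kt) = 0.2217.
M(1140) = 30651 + (36100 − 30651) × 0.2217 = 30651 + 1208 = 31859 Gt C.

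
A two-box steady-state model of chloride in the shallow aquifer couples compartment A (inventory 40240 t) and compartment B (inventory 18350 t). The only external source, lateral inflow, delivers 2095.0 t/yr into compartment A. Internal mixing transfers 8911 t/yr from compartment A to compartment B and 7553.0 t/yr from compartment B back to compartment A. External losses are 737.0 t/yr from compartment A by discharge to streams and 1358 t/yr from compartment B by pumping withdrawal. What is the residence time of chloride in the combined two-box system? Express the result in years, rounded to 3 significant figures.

28.0 yr

Residence time in the combined system uses the total inventory and the total *external* removal — internal exchanges between the two boxes cancel.
M_total = 40240 + 18350 = 58590 t.
ΣF_external_out = 737.0 + 1358 = 2095.0 t/yr.
τ = M_total / ΣF_ext = 58590 / 2095.0 = 27.97 yr.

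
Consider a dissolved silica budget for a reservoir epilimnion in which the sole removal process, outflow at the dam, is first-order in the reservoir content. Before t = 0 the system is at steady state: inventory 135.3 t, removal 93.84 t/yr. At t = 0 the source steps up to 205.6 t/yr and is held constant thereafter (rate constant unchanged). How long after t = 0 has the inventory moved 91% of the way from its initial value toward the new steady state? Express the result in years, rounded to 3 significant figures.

τ = M₀/F₀ = 135.3/93.84 = 1.442 yr.
The remaining gap fraction is e^(−t/τ); 91% covered ⇒ e^(−t/τ) = 0.0900.
t = −τ ln(0.0900) = 1.442 × 2.408 = 3.472 yr.

3.47 yr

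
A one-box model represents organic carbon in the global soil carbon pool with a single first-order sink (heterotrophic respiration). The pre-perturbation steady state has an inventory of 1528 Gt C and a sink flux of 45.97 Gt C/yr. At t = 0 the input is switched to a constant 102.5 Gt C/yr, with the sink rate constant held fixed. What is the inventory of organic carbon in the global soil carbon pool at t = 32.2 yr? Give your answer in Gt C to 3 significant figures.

τ = M₀/F₀ = 1528/45.97 = 33.24 yr; rate constant k = 1/τ.
New steady state M_∞ = F₁/k = F₁·τ = 102.5 × 33.24 = 3407.0 Gt C.
M(t) = M_∞ + (M₀ − M_∞)·e^(−t/τ); t/τ = 32.2/33.24 = 0.9687, so e^(−t/τ) = 0.3796.
M(t) = 3407.0 − 1879 × 0.3796 = 2693.8 Gt C.

2690 Gt C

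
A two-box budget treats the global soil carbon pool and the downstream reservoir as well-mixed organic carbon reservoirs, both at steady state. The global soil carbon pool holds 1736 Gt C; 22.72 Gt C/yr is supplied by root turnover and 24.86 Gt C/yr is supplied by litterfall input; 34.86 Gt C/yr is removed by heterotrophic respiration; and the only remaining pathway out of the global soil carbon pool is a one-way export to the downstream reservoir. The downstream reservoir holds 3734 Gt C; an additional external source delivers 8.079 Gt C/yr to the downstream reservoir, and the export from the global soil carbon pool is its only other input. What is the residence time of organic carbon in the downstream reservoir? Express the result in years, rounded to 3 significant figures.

180 yr

Balance the global soil carbon pool: ΣF_in = 22.72 + 24.86 = 47.580 Gt C/yr.
Export to the downstream reservoir = ΣF_in − (34.86) = 12.720 Gt C/yr.
Total input to the downstream reservoir = 12.720 + 8.079 = 20.799 Gt C/yr; at steady state this equals its total output.
τ = M / F = 3734 / 20.799 = 179.5 yr.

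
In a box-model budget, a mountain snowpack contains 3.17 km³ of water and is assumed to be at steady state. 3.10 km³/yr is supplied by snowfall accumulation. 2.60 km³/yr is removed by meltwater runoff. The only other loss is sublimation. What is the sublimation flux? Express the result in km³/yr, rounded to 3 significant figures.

0.500 km³/yr

At steady state ΣF_in = ΣF_out.
ΣF_in = 3.1000 km³/yr.
Sublimation flux = ΣF_in − (2.60) = 3.1000 − 2.600 = 0.5000 km³/yr.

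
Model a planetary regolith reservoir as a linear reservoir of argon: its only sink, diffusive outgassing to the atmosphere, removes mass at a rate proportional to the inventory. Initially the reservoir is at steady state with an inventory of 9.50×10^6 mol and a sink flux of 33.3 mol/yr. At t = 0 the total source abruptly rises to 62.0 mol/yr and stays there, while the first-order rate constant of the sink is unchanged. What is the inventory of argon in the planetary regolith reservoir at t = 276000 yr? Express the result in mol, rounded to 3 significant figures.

τ = M₀/F₀ = 9.50×10^6/33.3 = 285300 yr; rate constant k = 1/τ.
New steady state M_∞ = F₁/k = F₁·τ = 62.0 × 285300 = 1.7688×10^7 mol.
M(t) = M_∞ + (M₀ − M_∞)·e^(−t/τ); t/τ = 276000/285300 = 0.9675, so e^(−t/τ) = 0.3800.
M(t) = 1.7688×10^7 − 8.188×10^6 × 0.3800 = 1.4576×10^7 mol.

1.46×10^7 mol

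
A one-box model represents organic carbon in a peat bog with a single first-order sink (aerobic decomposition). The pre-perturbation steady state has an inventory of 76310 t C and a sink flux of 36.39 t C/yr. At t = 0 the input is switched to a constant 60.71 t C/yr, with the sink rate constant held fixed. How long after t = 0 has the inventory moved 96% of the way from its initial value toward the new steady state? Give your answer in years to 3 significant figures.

6750 yr

τ = M₀/F₀ = 76310/36.39 = 2097 yr.
The remaining gap fraction is e^(−t/τ); 96% covered ⇒ e^(−t/τ) = 0.0400.
t = −τ ln(0.0400) = 2097 × 3.219 = 6750 yr.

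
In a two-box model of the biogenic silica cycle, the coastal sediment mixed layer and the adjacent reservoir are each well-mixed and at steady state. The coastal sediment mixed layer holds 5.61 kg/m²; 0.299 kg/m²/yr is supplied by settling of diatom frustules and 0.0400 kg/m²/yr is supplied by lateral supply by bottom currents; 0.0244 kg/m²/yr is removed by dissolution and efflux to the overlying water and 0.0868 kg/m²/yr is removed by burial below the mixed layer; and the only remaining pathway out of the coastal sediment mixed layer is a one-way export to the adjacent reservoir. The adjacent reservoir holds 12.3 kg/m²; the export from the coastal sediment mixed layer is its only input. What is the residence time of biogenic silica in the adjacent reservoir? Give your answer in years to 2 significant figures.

54 yr

Balance the coastal sediment mixed layer: ΣF_in = 0.299 + 0.0400 = 0.33900 kg/m²/yr.
Export to the adjacent reservoir = ΣF_in − (0.0244 + 0.0868) = 0.22780 kg/m²/yr.
At steady state the output of the adjacent reservoir equals its input, 0.22780 kg/m²/yr.
τ = M / F = 12.3 / 0.22780 = 53.99 yr.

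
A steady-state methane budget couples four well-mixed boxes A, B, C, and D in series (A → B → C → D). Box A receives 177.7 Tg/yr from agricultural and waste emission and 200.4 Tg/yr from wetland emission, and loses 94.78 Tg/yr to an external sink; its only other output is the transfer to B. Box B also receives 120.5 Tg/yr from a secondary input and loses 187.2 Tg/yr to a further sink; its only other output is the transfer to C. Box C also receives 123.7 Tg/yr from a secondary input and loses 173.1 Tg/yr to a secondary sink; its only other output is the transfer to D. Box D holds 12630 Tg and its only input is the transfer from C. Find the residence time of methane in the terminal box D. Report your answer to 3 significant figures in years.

75.5 yr

Box A: F(A→B) = (177.7 + 200.4) − 94.78 = 283.32 Tg/yr.
Box B: F(B→C) = (283.32 + 120.5) − 187.2 = 216.62 Tg/yr.
Box C: F(C→D) = (216.62 + 123.7) − 173.1 = 167.22 Tg/yr.
Box D throughput = its input = 167.22 Tg/yr; τ = 12630 / 167.22 = 75.53 yr.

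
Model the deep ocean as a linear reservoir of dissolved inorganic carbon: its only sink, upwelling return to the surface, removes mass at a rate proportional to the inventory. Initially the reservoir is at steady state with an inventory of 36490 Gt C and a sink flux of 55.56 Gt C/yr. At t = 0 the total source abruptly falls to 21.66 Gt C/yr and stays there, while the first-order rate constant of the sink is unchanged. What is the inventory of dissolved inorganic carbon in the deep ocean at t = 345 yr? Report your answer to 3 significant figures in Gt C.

27400 Gt C

The sink rate constant is k = F₀/M₀ = 55.56/36490 = 0.001523 yr⁻¹.
Solving dM/dt = F₁ − kM with M(0) = M₀ gives M(t) = F₁/k + (M₀ − F₁/k)·e^(−kt).
F₁/k = 21.66/0.001523 = 14226 Gt C; kt = 0.001523 × 345 = 0.5253, e^(−kt) = 0.5914.
M(345) = 14226 + (36490 − 14226) × 0.5914 = 14226 + 13170 = 27392 Gt C.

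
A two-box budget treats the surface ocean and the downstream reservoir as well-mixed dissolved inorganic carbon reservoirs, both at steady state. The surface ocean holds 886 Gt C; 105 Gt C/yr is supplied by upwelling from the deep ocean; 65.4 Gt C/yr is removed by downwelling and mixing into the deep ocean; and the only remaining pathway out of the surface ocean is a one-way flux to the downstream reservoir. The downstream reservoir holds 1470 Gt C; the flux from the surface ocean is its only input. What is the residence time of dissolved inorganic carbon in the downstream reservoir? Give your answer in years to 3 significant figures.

Balance the surface ocean: ΣF_in = 105.00 Gt C/yr.
Flux to the downstream reservoir = ΣF_in − (65.4) = 39.600 Gt C/yr.
At steady state the output of the downstream reservoir equals its input, 39.600 Gt C/yr.
τ = M / F = 1470 / 39.600 = 37.12 yr.

37.1 yr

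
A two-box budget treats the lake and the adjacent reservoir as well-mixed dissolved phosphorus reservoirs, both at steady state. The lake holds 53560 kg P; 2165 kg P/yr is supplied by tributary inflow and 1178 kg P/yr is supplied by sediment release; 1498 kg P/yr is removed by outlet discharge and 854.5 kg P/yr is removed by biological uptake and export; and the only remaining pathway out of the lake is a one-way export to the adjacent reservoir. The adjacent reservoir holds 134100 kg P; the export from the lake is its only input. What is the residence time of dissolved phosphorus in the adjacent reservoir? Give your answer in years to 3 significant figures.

Balance the lake: ΣF_in = 2165 + 1178 = 3343.0 kg P/yr.
Export to the adjacent reservoir = ΣF_in − (1498 + 854.5) = 990.50 kg P/yr.
At steady state the output of the adjacent reservoir equals its input, 990.50 kg P/yr.
τ = M / F = 134100 / 990.50 = 135.4 yr.

135 yr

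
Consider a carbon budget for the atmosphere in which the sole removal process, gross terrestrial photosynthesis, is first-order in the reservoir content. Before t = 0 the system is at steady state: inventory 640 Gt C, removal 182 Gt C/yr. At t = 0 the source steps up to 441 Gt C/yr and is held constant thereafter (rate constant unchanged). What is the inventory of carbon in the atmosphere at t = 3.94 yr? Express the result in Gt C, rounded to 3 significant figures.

1250 Gt C

Residence time τ = M₀/F₀ = 3.516 yr. The eventual steady state is M_∞ = M₀·(F₁/F₀) = 640 × 441/182 = 1550.8 Gt C.
The anomaly ΔM(t) = M(t) − M_∞ decays as ΔM₀·e^(−t/τ) with ΔM₀ = 640 − 1550.8 = −910.8 Gt C.
At t = 3.94 yr, e^(−t/τ) = e^(−1.120) = 0.3261, so ΔM = −297.0 Gt C and M = 1550.8 − 297.0 = 1253.7 Gt C.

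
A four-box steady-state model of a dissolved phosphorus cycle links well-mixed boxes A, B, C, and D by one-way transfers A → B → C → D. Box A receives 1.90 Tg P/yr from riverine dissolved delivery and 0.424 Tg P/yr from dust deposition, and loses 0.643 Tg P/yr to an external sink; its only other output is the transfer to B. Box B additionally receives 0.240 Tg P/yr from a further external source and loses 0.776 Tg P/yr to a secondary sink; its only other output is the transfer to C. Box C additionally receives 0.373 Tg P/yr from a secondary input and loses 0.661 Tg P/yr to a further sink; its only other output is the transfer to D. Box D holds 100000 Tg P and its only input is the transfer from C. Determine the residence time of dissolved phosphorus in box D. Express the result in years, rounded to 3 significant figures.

117000 yr

Box A: F(A→B) = (1.90 + 0.424) − 0.643 = 1.6810 Tg P/yr.
Box B: F(B→C) = (1.6810 + 0.240) − 0.776 = 1.1450 Tg P/yr.
Box C: F(C→D) = (1.1450 + 0.373) − 0.661 = 0.85700 Tg P/yr.
Box D throughput = its input = 0.85700 Tg P/yr; τ = 100000 / 0.85700 = 116700 yr.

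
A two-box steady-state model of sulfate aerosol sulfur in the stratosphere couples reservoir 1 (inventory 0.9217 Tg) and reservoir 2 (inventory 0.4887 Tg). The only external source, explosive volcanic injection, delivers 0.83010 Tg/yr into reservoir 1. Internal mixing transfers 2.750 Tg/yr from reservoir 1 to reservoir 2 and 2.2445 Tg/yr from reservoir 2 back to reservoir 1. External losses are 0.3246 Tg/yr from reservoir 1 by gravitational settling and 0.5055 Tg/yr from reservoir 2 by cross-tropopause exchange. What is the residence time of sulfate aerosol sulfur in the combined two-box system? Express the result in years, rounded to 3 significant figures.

1.70 yr

For the system as a whole, the A↔B exchange is internal and contributes nothing to the throughput; only the external sinks remove mass.
M_total = 0.9217 + 0.4887 = 1.4104 Tg.
ΣF_external_out = 0.3246 + 0.5055 = 0.83010 Tg/yr.
τ = M_total / ΣF_ext = 1.4104 / 0.83010 = 1.699 yr.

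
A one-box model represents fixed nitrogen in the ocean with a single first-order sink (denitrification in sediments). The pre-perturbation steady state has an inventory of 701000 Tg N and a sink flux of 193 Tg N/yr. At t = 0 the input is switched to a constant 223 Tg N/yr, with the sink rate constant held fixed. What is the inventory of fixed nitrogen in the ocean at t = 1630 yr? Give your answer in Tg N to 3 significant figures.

Residence time τ = M₀/F₀ = 3632 yr. The eventual steady state is M_∞ = M₀·(F₁/F₀) = 701000 × 223/193 = 809960 Tg N.
The anomaly ΔM(t) = M(t) − M_∞ decays as ΔM₀·e^(−t/τ) with ΔM₀ = 701000 − 809960 = −109000 Tg N.
At t = 1630 yr, e^(−t/τ) = e^(−0.4488) = 0.6384, so ΔM = −69560 Tg N and M = 809960 − 69560 = 740400 Tg N.

740000 Tg N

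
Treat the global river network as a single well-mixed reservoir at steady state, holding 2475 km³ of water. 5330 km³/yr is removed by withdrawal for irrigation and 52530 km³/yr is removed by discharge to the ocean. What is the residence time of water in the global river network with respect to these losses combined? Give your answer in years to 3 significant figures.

0.0428 yr

Total removal = 5330 + 52530 = 57860 km³/yr.
τ = M / ΣF_out = 2475 / 57860 = 0.04278 yr.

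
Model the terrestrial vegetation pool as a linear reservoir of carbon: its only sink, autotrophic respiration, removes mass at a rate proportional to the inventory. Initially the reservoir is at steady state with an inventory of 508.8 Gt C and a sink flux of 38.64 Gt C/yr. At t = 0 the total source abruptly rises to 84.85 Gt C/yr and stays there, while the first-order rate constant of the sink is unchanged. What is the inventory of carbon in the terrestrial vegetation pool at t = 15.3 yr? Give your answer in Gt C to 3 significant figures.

927 Gt C

The sink rate constant is k = F₀/M₀ = 38.64/508.8 = 0.07594 yr⁻¹.
Solving dM/dt = F₁ − kM with M(0) = M₀ gives M(t) = F₁/k + (M₀ − F₁/k)·e^(−kt).
F₁/k = 84.85/0.07594 = 1117.3 Gt C; kt = 0.07594 × 15.3 = 1.162, e^(−kt) = 0.3129.
M(15.3) = 1117.3 + (508.8 − 1117.3) × 0.3129 = 1117.3 − 190.4 = 926.90 Gt C.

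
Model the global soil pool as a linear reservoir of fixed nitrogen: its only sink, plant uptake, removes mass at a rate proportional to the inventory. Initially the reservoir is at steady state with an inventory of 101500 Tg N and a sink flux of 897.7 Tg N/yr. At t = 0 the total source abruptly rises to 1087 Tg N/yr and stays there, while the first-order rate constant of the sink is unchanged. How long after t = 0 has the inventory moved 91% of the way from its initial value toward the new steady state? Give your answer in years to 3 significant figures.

τ = M₀/F₀ = 101500/897.7 = 113.1 yr.
The remaining gap fraction is e^(−t/τ); 91% covered ⇒ e^(−t/τ) = 0.0900.
t = −τ ln(0.0900) = 113.1 × 2.408 = 272.3 yr.

272 yr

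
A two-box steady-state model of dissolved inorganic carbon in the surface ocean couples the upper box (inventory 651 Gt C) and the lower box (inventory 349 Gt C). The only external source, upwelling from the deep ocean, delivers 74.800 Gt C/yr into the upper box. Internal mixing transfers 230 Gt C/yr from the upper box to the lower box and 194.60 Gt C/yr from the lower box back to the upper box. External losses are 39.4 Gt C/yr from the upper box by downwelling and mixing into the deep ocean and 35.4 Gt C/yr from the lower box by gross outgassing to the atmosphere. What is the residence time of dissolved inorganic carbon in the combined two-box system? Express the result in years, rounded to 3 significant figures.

13.4 yr

Residence time in the combined system uses the total inventory and the total *external* removal — internal exchanges between the two boxes cancel.
M_total = 651 + 349 = 1000.0 Gt C.
ΣF_external_out = 39.4 + 35.4 = 74.800 Gt C/yr.
τ = M_total / ΣF_ext = 1000.0 / 74.800 = 13.37 yr.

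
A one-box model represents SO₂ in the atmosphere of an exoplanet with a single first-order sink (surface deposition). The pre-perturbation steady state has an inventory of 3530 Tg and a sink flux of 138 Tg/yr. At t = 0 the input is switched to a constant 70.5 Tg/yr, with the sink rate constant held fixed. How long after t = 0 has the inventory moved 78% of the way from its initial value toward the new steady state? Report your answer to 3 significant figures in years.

τ = M₀/F₀ = 3530/138 = 25.58 yr.
The remaining gap fraction is e^(−t/τ); 78% covered ⇒ e^(−t/τ) = 0.220.
t = −τ ln(0.220) = 25.58 × 1.514 = 38.73 yr.

38.7 yr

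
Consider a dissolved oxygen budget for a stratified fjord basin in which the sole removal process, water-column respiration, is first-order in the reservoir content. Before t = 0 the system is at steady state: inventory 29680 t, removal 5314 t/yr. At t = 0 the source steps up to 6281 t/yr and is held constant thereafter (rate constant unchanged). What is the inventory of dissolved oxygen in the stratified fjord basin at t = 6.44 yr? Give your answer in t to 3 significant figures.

33400 t

Residence time τ = M₀/F₀ = 5.585 yr. The eventual steady state is M_∞ = M₀·(F₁/F₀) = 29680 × 6281/5314 = 35081 t.
The anomaly ΔM(t) = M(t) − M_∞ decays as ΔM₀·e^(−t/τ) with ΔM₀ = 29680 − 35081 = −5401 t.
At t = 6.44 yr, e^(−t/τ) = e^(−1.153) = 0.3157, so ΔM = −1705 t and M = 35081 − 1705 = 33376 t.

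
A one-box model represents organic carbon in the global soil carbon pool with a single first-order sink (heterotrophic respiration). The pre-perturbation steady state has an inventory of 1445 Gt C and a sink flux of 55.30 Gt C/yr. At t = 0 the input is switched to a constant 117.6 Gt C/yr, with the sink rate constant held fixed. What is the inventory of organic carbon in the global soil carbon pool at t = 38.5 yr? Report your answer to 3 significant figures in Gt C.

The sink rate constant is k = F₀/M₀ = 55.30/1445 = 0.03827 yr⁻¹.
Solving dM/dt = F₁ − kM with M(0) = M₀ gives M(t) = F₁/k + (M₀ − F₁/k)·e^(−kt).
F₁/k = 117.6/0.03827 = 3072.9 Gt C; kt = 0.03827 × 38.5 = 1.473, e^(−kt) = 0.2291.
M(38.5) = 3072.9 + (1445 − 3072.9) × 0.2291 = 3072.9 − 373.0 = 2699.9 Gt C.

2700 Gt C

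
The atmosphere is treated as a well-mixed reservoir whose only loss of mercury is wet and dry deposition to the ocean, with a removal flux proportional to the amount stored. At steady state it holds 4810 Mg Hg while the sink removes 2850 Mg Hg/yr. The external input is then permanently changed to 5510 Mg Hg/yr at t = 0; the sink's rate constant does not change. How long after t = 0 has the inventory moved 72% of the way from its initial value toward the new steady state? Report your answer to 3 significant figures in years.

2.15 yr

τ = M₀/F₀ = 4810/2850 = 1.688 yr.
The remaining gap fraction is e^(−t/τ); 72% covered ⇒ e^(−t/τ) = 0.280.
t = −τ ln(0.280) = 1.688 × 1.273 = 2.148 yr.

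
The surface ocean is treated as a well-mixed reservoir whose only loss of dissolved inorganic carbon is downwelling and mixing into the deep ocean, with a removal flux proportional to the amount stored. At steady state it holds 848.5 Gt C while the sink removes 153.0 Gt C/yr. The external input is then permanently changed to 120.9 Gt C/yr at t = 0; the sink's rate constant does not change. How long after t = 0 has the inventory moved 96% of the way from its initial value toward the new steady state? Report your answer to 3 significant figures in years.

τ = M₀/F₀ = 848.5/153.0 = 5.546 yr.
The remaining gap fraction is e^(−t/τ); 96% covered ⇒ e^(−t/τ) = 0.0400.
t = −τ ln(0.0400) = 5.546 × 3.219 = 17.85 yr.

17.9 yr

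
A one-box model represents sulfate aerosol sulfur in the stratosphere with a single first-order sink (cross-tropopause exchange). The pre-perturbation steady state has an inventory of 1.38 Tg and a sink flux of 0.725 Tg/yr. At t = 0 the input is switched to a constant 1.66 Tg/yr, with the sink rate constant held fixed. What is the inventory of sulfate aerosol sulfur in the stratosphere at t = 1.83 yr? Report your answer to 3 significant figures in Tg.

The sink rate constant is k = F₀/M₀ = 0.725/1.38 = 0.5254 yr⁻¹.
Solving dM/dt = F₁ − kM with M(0) = M₀ gives M(t) = F₁/k + (M₀ − F₁/k)·e^(−kt).
F₁/k = 1.66/0.5254 = 3.1597 Tg; kt = 0.5254 × 1.83 = 0.9614, e^(−kt) = 0.3824.
M(1.83) = 3.1597 + (1.38 − 3.1597) × 0.3824 = 3.1597 − 0.6805 = 2.4792 Tg.

2.48 Tg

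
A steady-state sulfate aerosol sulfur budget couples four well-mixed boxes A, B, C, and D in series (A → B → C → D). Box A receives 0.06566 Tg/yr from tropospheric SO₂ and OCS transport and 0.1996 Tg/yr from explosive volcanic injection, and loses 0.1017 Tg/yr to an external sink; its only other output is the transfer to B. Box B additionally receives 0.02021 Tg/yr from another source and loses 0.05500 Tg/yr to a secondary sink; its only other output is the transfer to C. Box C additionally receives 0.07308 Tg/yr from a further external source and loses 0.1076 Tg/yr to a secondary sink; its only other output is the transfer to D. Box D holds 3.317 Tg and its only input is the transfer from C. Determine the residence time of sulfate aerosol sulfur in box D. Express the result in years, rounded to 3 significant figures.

Box A: F(A→B) = (0.06566 + 0.1996) − 0.1017 = 0.16356 Tg/yr.
Box B: F(B→C) = (0.16356 + 0.02021) − 0.05500 = 0.12877 Tg/yr.
Box C: F(C→D) = (0.12877 + 0.07308) − 0.1076 = 0.094250 Tg/yr.
Box D throughput = its input = 0.094250 Tg/yr; τ = 3.317 / 0.094250 = 35.19 yr.

35.2 yr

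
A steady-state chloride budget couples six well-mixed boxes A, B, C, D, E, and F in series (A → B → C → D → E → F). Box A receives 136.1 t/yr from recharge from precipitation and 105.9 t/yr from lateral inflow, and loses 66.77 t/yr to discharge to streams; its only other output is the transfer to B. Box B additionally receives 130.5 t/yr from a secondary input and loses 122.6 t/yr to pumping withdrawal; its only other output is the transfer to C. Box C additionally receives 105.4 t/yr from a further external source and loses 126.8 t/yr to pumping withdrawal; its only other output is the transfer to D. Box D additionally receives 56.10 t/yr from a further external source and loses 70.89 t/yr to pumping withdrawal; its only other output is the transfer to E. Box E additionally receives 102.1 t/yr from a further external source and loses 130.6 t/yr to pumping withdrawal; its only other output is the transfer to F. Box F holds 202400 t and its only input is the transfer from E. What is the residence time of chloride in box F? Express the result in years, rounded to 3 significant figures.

Box A: F(A→B) = (136.1 + 105.9) − 66.77 = 175.23 t/yr.
Box B: F(B→C) = (175.23 + 130.5) − 122.6 = 183.13 t/yr.
Box C: F(C→D) = (183.13 + 105.4) − 126.8 = 161.73 t/yr.
Box D: F(D→E) = (161.73 + 56.10) − 70.89 = 146.94 t/yr.
Box E: F(E→F) = (146.94 + 102.1) − 130.6 = 118.44 t/yr.
Box F throughput = its input = 118.44 t/yr; τ = 202400 / 118.44 = 1709 yr.

1710 yr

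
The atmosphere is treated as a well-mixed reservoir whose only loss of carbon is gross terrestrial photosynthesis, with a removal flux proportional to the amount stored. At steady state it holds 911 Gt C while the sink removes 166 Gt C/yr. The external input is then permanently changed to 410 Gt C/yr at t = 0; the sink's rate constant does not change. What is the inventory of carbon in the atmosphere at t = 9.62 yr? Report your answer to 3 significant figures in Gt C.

2020 Gt C

Residence time τ = M₀/F₀ = 5.488 yr. The eventual steady state is M_∞ = M₀·(F₁/F₀) = 911 × 410/166 = 2250.1 Gt C.
The anomaly ΔM(t) = M(t) − M_∞ decays as ΔM₀·e^(−t/τ) with ΔM₀ = 911 − 2250.1 = −1339 Gt C.
At t = 9.62 yr, e^(−t/τ) = e^(−1.753) = 0.1733, so ΔM = −232.0 Gt C and M = 2250.1 − 232.0 = 2018.0 Gt C.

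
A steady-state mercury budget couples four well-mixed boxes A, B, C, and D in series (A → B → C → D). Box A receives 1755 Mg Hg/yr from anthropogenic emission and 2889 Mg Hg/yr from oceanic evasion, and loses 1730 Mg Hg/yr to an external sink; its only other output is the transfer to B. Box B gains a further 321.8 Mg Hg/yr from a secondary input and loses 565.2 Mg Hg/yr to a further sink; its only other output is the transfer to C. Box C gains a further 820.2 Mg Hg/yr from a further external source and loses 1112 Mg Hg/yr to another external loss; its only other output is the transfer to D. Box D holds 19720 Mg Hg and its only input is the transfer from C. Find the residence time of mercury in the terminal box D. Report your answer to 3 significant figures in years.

Box A: F(A→B) = (1755 + 2889) − 1730 = 2914.0 Mg Hg/yr.
Box B: F(B→C) = (2914.0 + 321.8) − 565.2 = 2670.6 Mg Hg/yr.
Box C: F(C→D) = (2670.6 + 820.2) − 1112 = 2378.8 Mg Hg/yr.
Box D throughput = its input = 2378.8 Mg Hg/yr; τ = 19720 / 2378.8 = 8.290 yr.

8.29 yr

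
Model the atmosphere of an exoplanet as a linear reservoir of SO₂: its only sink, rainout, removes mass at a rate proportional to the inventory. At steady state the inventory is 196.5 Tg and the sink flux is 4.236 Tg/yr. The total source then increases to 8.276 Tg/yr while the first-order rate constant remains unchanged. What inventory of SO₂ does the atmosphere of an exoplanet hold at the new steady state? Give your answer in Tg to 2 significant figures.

380 Tg

Rate constant k = F/M = 4.236 / 196.5 = 0.02156 yr⁻¹.
At the new steady state, source = k·M_new ⇒ M_new = 8.276 / 0.02156 = 383.9 Tg.
(Equivalently M_new = M × F_new/F_old = 196.5 × 8.276/4.236.)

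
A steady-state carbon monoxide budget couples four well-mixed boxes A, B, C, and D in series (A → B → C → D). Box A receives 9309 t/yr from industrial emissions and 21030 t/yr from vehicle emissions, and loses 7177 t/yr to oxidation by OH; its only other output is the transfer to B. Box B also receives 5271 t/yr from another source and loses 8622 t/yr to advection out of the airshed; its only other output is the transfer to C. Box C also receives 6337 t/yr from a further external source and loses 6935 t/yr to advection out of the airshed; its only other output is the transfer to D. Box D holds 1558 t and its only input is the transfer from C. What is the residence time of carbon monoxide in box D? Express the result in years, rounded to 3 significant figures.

Box A: F(A→B) = (9309 + 21030) − 7177 = 23162 t/yr.
Box B: F(B→C) = (23162 + 5271) − 8622 = 19811 t/yr.
Box C: F(C→D) = (19811 + 6337) − 6935 = 19213 t/yr.
Box D throughput = its input = 19213 t/yr; τ = 1558 / 19213 = 0.08109 yr.

0.0811 yr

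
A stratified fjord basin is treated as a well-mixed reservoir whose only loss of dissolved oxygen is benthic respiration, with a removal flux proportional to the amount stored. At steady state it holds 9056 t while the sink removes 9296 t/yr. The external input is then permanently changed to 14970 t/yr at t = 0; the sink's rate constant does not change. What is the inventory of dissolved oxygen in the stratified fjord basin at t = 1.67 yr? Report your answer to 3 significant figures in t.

13600 t

τ = M₀/F₀ = 9056/9296 = 0.9742 yr; rate constant k = 1/τ.
New steady state M_∞ = F₁/k = F₁·τ = 14970 × 0.9742 = 14584 t.
M(t) = M_∞ + (M₀ − M_∞)·e^(−t/τ); t/τ = 1.67/0.9742 = 1.714, so e^(−t/τ) = 0.1801.
M(t) = 14584 − 5528 × 0.1801 = 13588 t.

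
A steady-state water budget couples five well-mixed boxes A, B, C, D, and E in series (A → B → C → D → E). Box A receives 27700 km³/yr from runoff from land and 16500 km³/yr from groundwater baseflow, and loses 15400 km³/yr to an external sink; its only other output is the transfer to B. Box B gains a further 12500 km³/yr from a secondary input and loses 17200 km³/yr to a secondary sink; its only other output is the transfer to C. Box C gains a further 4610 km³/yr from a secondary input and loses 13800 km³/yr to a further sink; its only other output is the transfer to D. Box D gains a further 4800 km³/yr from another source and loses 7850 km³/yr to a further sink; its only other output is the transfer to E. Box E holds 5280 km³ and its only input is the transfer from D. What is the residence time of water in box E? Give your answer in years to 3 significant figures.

Box A: F(A→B) = (27700 + 16500) − 15400 = 28800 km³/yr.
Box B: F(B→C) = (28800 + 12500) − 17200 = 24100 km³/yr.
Box C: F(C→D) = (24100 + 4610) − 13800 = 14910 km³/yr.
Box D: F(D→E) = (14910 + 4800) − 7850 = 11860 km³/yr.
Box E throughput = its input = 11860 km³/yr; τ = 5280 / 11860 = 0.4452 yr.

0.445 yr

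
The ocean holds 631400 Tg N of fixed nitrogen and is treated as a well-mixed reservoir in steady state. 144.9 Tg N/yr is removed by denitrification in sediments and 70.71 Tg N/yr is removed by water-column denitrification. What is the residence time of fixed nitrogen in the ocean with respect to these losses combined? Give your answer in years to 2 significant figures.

Total removal = 144.9 + 70.71 = 215.61 Tg N/yr.
τ = M / ΣF_out = 631400 / 215.61 = 2928 yr.

2900 yr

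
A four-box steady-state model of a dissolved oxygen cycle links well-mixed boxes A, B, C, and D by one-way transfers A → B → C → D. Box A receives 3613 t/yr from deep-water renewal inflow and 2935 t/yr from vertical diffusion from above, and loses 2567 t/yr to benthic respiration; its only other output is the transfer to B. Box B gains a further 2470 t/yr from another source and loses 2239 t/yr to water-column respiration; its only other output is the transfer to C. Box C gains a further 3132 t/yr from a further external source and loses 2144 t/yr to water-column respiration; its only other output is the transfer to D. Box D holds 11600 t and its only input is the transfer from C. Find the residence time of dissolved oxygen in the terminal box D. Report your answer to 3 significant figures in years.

2.23 yr

Box A: F(A→B) = (3613 + 2935) − 2567 = 3981.0 t/yr.
Box B: F(B→C) = (3981.0 + 2470) − 2239 = 4212.0 t/yr.
Box C: F(C→D) = (4212.0 + 3132) − 2144 = 5200.0 t/yr.
Box D throughput = its input = 5200.0 t/yr; τ = 11600 / 5200.0 = 2.231 yr.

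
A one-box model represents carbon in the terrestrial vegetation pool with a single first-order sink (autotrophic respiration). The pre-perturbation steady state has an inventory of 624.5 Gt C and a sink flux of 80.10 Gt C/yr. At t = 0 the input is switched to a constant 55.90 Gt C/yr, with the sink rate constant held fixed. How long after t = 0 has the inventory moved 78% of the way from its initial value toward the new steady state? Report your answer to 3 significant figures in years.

τ = M₀/F₀ = 624.5/80.10 = 7.797 yr.
The remaining gap fraction is e^(−t/τ); 78% covered ⇒ e^(−t/τ) = 0.220.
t = −τ ln(0.220) = 7.797 × 1.514 = 11.80 yr.

11.8 yr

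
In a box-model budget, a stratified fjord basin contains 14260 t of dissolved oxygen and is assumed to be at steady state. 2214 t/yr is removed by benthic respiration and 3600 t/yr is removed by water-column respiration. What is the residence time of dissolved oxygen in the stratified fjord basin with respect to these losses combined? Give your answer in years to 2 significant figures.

2.5 yr

Total removal = 2214 + 3600 = 5814.0 t/yr.
τ = M / ΣF_out = 14260 / 5814.0 = 2.453 yr.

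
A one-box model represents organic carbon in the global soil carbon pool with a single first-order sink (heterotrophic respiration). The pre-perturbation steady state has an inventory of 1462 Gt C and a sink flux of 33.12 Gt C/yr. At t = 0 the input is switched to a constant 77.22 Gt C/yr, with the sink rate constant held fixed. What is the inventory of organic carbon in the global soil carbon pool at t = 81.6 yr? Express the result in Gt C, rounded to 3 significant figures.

The sink rate constant is k = F₀/M₀ = 33.12/1462 = 0.02265 yr⁻¹.
Solving dM/dt = F₁ − kM with M(0) = M₀ gives M(t) = F₁/k + (M₀ − F₁/k)·e^(−kt).
F₁/k = 77.22/0.02265 = 3408.7 Gt C; kt = 0.02265 × 81.6 = 1.849, e^(−kt) = 0.1575.
M(81.6) = 3408.7 + (1462 − 3408.7) × 0.1575 = 3408.7 − 306.5 = 3102.2 Gt C.

3100 Gt C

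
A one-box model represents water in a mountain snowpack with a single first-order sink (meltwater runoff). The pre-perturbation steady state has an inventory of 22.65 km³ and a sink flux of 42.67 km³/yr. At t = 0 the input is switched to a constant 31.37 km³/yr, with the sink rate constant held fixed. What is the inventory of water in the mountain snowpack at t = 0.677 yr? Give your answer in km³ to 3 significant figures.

18.3 km³

τ = M₀/F₀ = 22.65/42.67 = 0.5308 yr; rate constant k = 1/τ.
New steady state M_∞ = F₁/k = F₁·τ = 31.37 × 0.5308 = 16.652 km³.
M(t) = M_∞ + (M₀ − M_∞)·e^(−t/τ); t/τ = 0.677/0.5308 = 1.275, so e^(−t/τ) = 0.2793.
M(t) = 16.652 + 5.998 × 0.2793 = 18.327 km³.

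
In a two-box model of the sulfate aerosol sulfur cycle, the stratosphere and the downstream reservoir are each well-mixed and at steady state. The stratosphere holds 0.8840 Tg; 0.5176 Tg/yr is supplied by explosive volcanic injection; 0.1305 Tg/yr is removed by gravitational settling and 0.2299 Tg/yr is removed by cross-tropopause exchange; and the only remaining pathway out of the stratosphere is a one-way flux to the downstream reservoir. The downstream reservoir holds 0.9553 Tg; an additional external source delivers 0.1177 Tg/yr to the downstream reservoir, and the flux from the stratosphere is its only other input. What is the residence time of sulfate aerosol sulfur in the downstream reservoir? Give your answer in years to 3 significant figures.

3.48 yr

Balance the stratosphere: ΣF_in = 0.51760 Tg/yr.
Flux to the downstream reservoir = ΣF_in − (0.1305 + 0.2299) = 0.15720 Tg/yr.
Total input to the downstream reservoir = 0.15720 + 0.1177 = 0.27490 Tg/yr; at steady state this equals its total output.
τ = M / F = 0.9553 / 0.27490 = 3.475 yr.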